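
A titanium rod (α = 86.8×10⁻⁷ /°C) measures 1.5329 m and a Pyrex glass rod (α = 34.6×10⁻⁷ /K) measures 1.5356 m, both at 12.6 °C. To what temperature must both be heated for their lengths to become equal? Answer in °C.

L₁(1 + α₁ΔT) = L₂(1 + α₂ΔT) ⇒ ΔT = (L₂ − L₁)/(α₁L₁ − α₂L₂)
L₂ − L₁ = 1.5356 − 1.5329 = 2.70×10⁻³ m
α₁L₁ − α₂L₂ = 86.8×10⁻⁷×1.5329 − 34.6×10⁻⁷×1.5356 = 7.992396×10⁻⁶ m/K
ΔT = 2.70×10⁻³ / 7.992396×10⁻⁶ = 337.821 K
T = 12.6 + 337.821 = 350.421 °C

T = 350.4 °C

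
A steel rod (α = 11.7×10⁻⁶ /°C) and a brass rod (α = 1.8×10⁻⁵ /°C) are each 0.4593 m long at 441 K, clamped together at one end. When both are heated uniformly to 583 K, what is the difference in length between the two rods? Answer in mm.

0.411 mm

ΔT = 142 K
steel: ΔL = 11.7×10⁻⁶ × 0.4593 m × 142 = 7.6308×10⁻⁴ m = 0.76308 mm
brass: ΔL = 1.8×10⁻⁵ × 0.4593 m × 142 = 1.1740×10⁻³ m = 1.1740 mm
difference = 1.1740 − 0.76308 = 0.41092 mm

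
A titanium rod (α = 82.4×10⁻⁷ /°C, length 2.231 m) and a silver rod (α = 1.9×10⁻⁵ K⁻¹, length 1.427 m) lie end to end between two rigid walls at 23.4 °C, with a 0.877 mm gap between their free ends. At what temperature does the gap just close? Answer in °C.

T = 42.7 °C

Gap closes when ΔL₁ + ΔL₂ = 0.877 mm = 8.77×10⁻⁴ m
(α₁L₁ + α₂L₂)ΔT = g
α₁L₁ + α₂L₂ = 82.4×10⁻⁷×2.231 + 1.9×10⁻⁵×1.427 = 4.549644×10⁻⁵ m/K
ΔT = 8.77×10⁻⁴ / 4.549644×10⁻⁵ = 19.276 K
T = 23.4 + 19.276 = 42.676 °C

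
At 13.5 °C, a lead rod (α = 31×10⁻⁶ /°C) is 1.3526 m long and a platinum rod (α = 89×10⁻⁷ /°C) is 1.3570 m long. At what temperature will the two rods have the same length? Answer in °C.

Equal length when α₁L₁ΔT − α₂L₂ΔT = L₂ − L₁ = 4.40×10⁻³ m
α₁L₁ = 4.19306×10⁻⁵, α₂L₂ = 1.20773×10⁻⁵ → Δ(αL) = 2.98533×10⁻⁵ m/K
ΔT = 4.40×10⁻³ / 2.98533×10⁻⁵ = 147.387 K, so T = 13.5 + 147.387 = 160.887 °C

T = 160.9 °C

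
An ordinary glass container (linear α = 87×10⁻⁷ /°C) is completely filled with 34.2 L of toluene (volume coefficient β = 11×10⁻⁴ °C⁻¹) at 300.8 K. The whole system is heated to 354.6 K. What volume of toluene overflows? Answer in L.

The container also expands: β_container ≈ 3α = 2.61×10⁻⁵ /K
Net overflow = V₀(β_liq − 3α_cont)ΔT
β − 3α = 1.10×10⁻³ − 2.61×10⁻⁵ = 1.0739×10⁻³ /K; ΔT = 53.8 K
ΔV = 34.2 × 1.0739×10⁻³ × 53.8 = 1.98 L

1.98 L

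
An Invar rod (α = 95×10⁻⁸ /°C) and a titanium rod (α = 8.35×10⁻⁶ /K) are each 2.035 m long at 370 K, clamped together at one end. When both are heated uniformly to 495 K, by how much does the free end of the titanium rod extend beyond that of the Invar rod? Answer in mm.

ΔT = 125 K
Invar: ΔL = 95×10⁻⁸ × 2.035 m × 125 = 2.4166×10⁻⁴ m = 0.24166 mm
titanium: ΔL = 8.35×10⁻⁶ × 2.035 m × 125 = 2.1240×10⁻³ m = 2.1240 mm
difference = 2.1240 − 0.24166 = 1.88234 mm

1.88 mm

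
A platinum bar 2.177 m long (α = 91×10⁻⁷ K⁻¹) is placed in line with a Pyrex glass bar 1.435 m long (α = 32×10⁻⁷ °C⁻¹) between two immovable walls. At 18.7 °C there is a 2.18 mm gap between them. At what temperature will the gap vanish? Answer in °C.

Gap closes when ΔL₁ + ΔL₂ = 2.18 mm = 2.18×10⁻³ m
(α₁L₁ + α₂L₂)ΔT = g
α₁L₁ + α₂L₂ = 91×10⁻⁷×2.177 + 32×10⁻⁷×1.435 = 2.44027×10⁻⁵ m/K
ΔT = 2.18×10⁻³ / 2.44027×10⁻⁵ = 89.33 K
T = 18.7 + 89.33 = 108.03 °C

T = 108 °C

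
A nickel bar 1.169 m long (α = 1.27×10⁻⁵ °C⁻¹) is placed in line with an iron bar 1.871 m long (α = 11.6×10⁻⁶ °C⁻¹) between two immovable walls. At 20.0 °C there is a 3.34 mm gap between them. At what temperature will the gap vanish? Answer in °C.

T = 111 °C

Gap closes when ΔL₁ + ΔL₂ = 3.34 mm = 3.34×10⁻³ m
(α₁L₁ + α₂L₂)ΔT = g
α₁L₁ + α₂L₂ = 1.27×10⁻⁵×1.169 + 11.6×10⁻⁶×1.871 = 3.65499×10⁻⁵ m/K
ΔT = 3.34×10⁻³ / 3.65499×10⁻⁵ = 91.38 K
T = 20.0 + 91.38 = 111.38 °C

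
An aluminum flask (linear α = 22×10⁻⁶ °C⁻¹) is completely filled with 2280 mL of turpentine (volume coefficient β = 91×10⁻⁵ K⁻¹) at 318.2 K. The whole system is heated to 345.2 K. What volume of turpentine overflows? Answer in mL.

The flask also expands: β_container ≈ 3α = 6.6×10⁻⁵ /K
Net overflow = V₀(β_liq − 3α_cont)ΔT
β − 3α = 9.10×10⁻⁴ − 6.6×10⁻⁵ = 8.44×10⁻⁴ /K; ΔT = 27.0 K
ΔV = 2280 × 8.44×10⁻⁴ × 27.0 = 52.0 mL

52.0 mL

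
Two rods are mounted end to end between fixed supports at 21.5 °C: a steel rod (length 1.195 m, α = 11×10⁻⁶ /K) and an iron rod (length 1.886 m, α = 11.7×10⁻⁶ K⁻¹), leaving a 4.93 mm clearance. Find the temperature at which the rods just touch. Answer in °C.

T = 162 °C

α₁L₁ = 1.3145×10⁻⁵ m/K, α₂L₂ = 2.20662×10⁻⁵ m/K → total 3.52112×10⁻⁵ m/K
ΔT = g/(α₁L₁+α₂L₂) = 4.93×10⁻³ / 3.52112×10⁻⁵ = 140.01 K
T = 21.5 + 140.01 = 161.51 °C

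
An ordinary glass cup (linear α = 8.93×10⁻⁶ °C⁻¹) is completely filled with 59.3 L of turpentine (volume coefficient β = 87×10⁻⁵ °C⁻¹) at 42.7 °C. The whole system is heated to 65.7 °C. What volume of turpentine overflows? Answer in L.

1.15 L

The cup also expands: β_container ≈ 3α = 2.679×10⁻⁵ /K
Net overflow = V₀(β_liq − 3α_cont)ΔT
β − 3α = 8.70×10⁻⁴ − 2.679×10⁻⁵ = 8.4321×10⁻⁴ /K; ΔT = 23.0 K
ΔV = 59.3 × 8.4321×10⁻⁴ × 23.0 = 1.15 L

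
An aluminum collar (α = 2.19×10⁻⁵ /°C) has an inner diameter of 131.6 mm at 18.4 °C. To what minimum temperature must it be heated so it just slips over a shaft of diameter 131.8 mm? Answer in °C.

Required Δd = 131.8 − 131.6 = 0.2 mm
Δd = αd₀ΔT ⇒ ΔT = Δd/(αd₀) = 0.2 / (2.19×10⁻⁵ × 131.6) = 69.395 K
T_min = 18.4 + 69.395 = 87.795 °C

T = 87.8 °C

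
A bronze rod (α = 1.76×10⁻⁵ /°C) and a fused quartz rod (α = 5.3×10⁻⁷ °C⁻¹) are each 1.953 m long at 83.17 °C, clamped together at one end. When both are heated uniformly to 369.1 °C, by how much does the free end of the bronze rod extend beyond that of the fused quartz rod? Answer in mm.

9.53 mm

ΔT = 285.93 K
bronze: ΔL = 1.76×10⁻⁵ × 1.953 m × 285.93 = 9.8282×10⁻³ m = 9.8282 mm
fused quartz: ΔL = 5.3×10⁻⁷ × 1.953 m × 285.93 = 2.9596×10⁻⁴ m = 0.29596 mm
difference = 9.8282 − 0.29596 = 9.53224 mm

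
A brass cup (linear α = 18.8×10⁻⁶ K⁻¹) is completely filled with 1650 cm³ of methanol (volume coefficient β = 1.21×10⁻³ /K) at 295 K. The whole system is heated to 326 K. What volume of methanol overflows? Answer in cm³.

59.0 cm³

The cup also expands: β_container ≈ 3α = 5.64×10⁻⁵ /K
Net overflow = V₀(β_liq − 3α_cont)ΔT
β − 3α = 1.21×10⁻³ − 5.64×10⁻⁵ = 1.1536×10⁻³ /K; ΔT = 31 K
ΔV = 1650 × 1.1536×10⁻³ × 31 = 59.0 cm³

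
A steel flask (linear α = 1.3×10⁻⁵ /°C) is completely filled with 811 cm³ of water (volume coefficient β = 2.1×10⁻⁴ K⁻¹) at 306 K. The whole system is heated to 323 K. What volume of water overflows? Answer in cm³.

The flask also expands: β_container ≈ 3α = 3.9×10⁻⁵ /K
Net overflow = V₀(β_liq − 3α_cont)ΔT
β − 3α = 2.10×10⁻⁴ − 3.9×10⁻⁵ = 1.71×10⁻⁴ /K; ΔT = 17 K
ΔV = 811 × 1.71×10⁻⁴ × 17 = 2.36 cm³

2.36 cm³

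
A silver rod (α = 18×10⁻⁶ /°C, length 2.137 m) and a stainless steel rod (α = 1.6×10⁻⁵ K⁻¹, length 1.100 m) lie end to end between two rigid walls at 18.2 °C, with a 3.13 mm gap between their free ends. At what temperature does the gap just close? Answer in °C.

T = 74.0 °C

α₁L₁ = 3.8466×10⁻⁵ m/K, α₂L₂ = 1.760×10⁻⁵ m/K → total 5.6066×10⁻⁵ m/K
ΔT = g/(α₁L₁+α₂L₂) = 3.13×10⁻³ / 5.6066×10⁻⁵ = 55.827 K
T = 18.2 + 55.827 = 74.027 °C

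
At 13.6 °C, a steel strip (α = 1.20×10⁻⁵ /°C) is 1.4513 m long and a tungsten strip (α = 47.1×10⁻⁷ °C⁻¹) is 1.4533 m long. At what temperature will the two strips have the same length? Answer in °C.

L₁(1 + α₁ΔT) = L₂(1 + α₂ΔT) ⇒ ΔT = (L₂ − L₁)/(α₁L₁ − α₂L₂)
L₂ − L₁ = 1.4533 − 1.4513 = 2.00×10⁻³ m
α₁L₁ − α₂L₂ = 1.20×10⁻⁵×1.4513 − 47.1×10⁻⁷×1.4533 = 1.0570557×10⁻⁵ m/K
ΔT = 2.00×10⁻³ / 1.0570557×10⁻⁵ = 189.205 K
T = 13.6 + 189.205 = 202.805 °C

T = 202.8 °C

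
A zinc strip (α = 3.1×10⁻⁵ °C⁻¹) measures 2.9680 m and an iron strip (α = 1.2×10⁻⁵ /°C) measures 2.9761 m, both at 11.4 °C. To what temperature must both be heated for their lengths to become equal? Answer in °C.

L₁(1 + α₁ΔT) = L₂(1 + α₂ΔT) ⇒ ΔT = (L₂ − L₁)/(α₁L₁ − α₂L₂)
L₂ − L₁ = 2.9761 − 2.9680 = 8.10×10⁻³ m
α₁L₁ − α₂L₂ = 3.1×10⁻⁵×2.9680 − 1.2×10⁻⁵×2.9761 = 5.62948×10⁻⁵ m/K
ΔT = 8.10×10⁻³ / 5.62948×10⁻⁵ = 143.885 K
T = 11.4 + 143.885 = 155.285 °C

T = 155.3 °C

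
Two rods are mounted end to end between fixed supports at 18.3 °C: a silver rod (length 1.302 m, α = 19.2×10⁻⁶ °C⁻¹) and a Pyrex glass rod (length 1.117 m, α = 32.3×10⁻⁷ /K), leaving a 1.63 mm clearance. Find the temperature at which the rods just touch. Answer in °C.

T = 75.3 °C

α₁L₁ = 2.49984×10⁻⁵ m/K, α₂L₂ = 3.60791×10⁻⁶ m/K → total 2.860631×10⁻⁵ m/K
ΔT = g/(α₁L₁+α₂L₂) = 1.63×10⁻³ / 2.860631×10⁻⁵ = 56.980 K
T = 18.3 + 56.980 = 75.280 °C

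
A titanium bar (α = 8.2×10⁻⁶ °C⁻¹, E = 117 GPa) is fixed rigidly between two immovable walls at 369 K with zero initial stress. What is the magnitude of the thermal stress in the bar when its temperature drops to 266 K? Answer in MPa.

Fully constrained: the free strain ε = αΔT is blocked, so σ = Eε = EαΔT.
|ΔT| = 103 K
σ = 117×10⁹ × 8.2×10⁻⁶ × 103 = 9.88×10⁷ Pa

σ = 98.8 MPa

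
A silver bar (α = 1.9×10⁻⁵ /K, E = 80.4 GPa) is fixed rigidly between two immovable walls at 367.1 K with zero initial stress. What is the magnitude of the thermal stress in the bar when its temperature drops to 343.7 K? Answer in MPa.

σ = 35.7 MPa

Fully constrained: the free strain ε = αΔT is blocked, so σ = Eε = EαΔT.
|ΔT| = 23.4 K
σ = 80.4×10⁹ × 1.9×10⁻⁵ × 23.4 = 3.57×10⁷ Pa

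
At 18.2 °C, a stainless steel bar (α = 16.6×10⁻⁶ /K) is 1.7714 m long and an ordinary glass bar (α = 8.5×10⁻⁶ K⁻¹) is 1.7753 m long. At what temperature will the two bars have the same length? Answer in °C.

T = 290.6 °C

L₁(1 + α₁ΔT) = L₂(1 + α₂ΔT) ⇒ ΔT = (L₂ − L₁)/(α₁L₁ − α₂L₂)
L₂ − L₁ = 1.7753 − 1.7714 = 3.90×10⁻³ m
α₁L₁ − α₂L₂ = 16.6×10⁻⁶×1.7714 − 8.5×10⁻⁶×1.7753 = 1.431519×10⁻⁵ m/K
ΔT = 3.90×10⁻³ / 1.431519×10⁻⁵ = 272.438 K
T = 18.2 + 272.438 = 290.638 °C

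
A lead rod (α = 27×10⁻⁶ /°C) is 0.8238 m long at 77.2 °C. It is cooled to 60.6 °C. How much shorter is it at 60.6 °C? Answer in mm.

ΔL = 0.369 mm

|ΔT| = |60.6 − 77.2| = 16.6 K
ΔL = αL₀ΔT = (27×10⁻⁶)(0.8238)(16.6) = 3.69×10⁻⁴ m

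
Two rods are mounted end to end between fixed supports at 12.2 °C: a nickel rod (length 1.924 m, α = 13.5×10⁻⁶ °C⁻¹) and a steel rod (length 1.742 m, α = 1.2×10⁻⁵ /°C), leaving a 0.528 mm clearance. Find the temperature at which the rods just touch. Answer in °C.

T = 23.5 °C

Gap closes when ΔL₁ + ΔL₂ = 0.528 mm = 5.28×10⁻⁴ m
(α₁L₁ + α₂L₂)ΔT = g
α₁L₁ + α₂L₂ = 13.5×10⁻⁶×1.924 + 1.2×10⁻⁵×1.742 = 4.6878×10⁻⁵ m/K
ΔT = 5.28×10⁻⁴ / 4.6878×10⁻⁵ = 11.263 K
T = 12.2 + 11.263 = 23.463 °C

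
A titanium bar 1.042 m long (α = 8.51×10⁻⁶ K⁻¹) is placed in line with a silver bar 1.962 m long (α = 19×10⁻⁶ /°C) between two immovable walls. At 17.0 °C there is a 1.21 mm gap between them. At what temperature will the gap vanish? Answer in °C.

T = 43.2 °C

α₁L₁ = 8.86742×10⁻⁶ m/K, α₂L₂ = 3.7278×10⁻⁵ m/K → total 4.614542×10⁻⁵ m/K
ΔT = g/(α₁L₁+α₂L₂) = 1.21×10⁻³ / 4.614542×10⁻⁵ = 26.221 K
T = 17.0 + 26.221 = 43.221 °C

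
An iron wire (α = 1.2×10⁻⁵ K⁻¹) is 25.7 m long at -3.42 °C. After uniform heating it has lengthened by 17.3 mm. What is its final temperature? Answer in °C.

ΔL = αL₀ΔT ⇒ ΔT = ΔL / (αL₀)
ΔT = 17.3×10⁻³ m / (1.2×10⁻⁵ × 25.7 m) = 56.096 K
T = -3.42 + 56.096 = 52.676 °C

T = 52.7 °C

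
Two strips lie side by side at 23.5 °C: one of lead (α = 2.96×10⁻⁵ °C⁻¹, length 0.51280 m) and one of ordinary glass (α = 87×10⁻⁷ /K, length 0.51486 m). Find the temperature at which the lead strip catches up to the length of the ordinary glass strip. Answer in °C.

L₁(1 + α₁ΔT) = L₂(1 + α₂ΔT) ⇒ ΔT = (L₂ − L₁)/(α₁L₁ − α₂L₂)
L₂ − L₁ = 0.51486 − 0.51280 = 2.06×10⁻³ m
α₁L₁ − α₂L₂ = 2.96×10⁻⁵×0.51280 − 87×10⁻⁷×0.51486 = 1.0699598×10⁻⁵ m/K
ΔT = 2.06×10⁻³ / 1.0699598×10⁻⁵ = 192.531 K
T = 23.5 + 192.531 = 216.031 °C

T = 216.0 °C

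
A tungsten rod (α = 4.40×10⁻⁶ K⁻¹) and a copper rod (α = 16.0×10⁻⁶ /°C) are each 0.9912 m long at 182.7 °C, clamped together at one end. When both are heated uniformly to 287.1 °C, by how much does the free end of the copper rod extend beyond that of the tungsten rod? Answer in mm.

ΔT = 104.4 K
tungsten: ΔL = 4.40×10⁻⁶ × 0.9912 m × 104.4 = 4.5532×10⁻⁴ m = 0.45532 mm
copper: ΔL = 16.0×10⁻⁶ × 0.9912 m × 104.4 = 1.6557×10⁻³ m = 1.6557 mm
difference = 1.6557 − 0.45532 = 1.20038 mm

1.20 mm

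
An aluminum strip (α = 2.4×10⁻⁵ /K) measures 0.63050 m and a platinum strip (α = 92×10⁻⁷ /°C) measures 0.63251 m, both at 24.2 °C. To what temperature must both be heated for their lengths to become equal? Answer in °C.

Equal length when α₁L₁ΔT − α₂L₂ΔT = L₂ − L₁ = 2.01×10⁻³ m
α₁L₁ = 1.5132×10⁻⁵, α₂L₂ = 5.819092×10⁻⁶ → Δ(αL) = 9.312908×10⁻⁶ m/K
ΔT = 2.01×10⁻³ / 9.312908×10⁻⁶ = 215.829 K, so T = 24.2 + 215.829 = 240.029 °C

T = 240.0 °C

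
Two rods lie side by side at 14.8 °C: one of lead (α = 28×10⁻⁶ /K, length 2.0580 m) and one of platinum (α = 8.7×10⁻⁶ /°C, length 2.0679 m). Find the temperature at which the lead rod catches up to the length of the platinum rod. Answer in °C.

Equal length when α₁L₁ΔT − α₂L₂ΔT = L₂ − L₁ = 9.90×10⁻³ m
α₁L₁ = 5.7624×10⁻⁵, α₂L₂ = 1.799073×10⁻⁵ → Δ(αL) = 3.963327×10⁻⁵ m/K
ΔT = 9.90×10⁻³ / 3.963327×10⁻⁵ = 249.790 K, so T = 14.8 + 249.790 = 264.590 °C

T = 264.6 °C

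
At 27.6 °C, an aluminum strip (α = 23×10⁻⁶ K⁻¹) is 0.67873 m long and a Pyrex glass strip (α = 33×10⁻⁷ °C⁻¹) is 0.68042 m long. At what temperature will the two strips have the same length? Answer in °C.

T = 154.0 °C

Equal length when α₁L₁ΔT − α₂L₂ΔT = L₂ − L₁ = 1.69×10⁻³ m
α₁L₁ = 1.561079×10⁻⁵, α₂L₂ = 2.245386×10⁻⁶ → Δ(αL) = 1.3365404×10⁻⁵ m/K
ΔT = 1.69×10⁻³ / 1.3365404×10⁻⁵ = 126.446 K, so T = 27.6 + 126.446 = 154.046 °C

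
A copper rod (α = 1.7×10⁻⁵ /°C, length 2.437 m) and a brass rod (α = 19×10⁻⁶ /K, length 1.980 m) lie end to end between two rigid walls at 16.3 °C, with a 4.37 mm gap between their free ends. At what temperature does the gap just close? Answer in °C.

T = 71.6 °C

α₁L₁ = 4.1429×10⁻⁵ m/K, α₂L₂ = 3.762×10⁻⁵ m/K → total 7.9049×10⁻⁵ m/K
ΔT = g/(α₁L₁+α₂L₂) = 4.37×10⁻³ / 7.9049×10⁻⁵ = 55.282 K
T = 16.3 + 55.282 = 71.582 °C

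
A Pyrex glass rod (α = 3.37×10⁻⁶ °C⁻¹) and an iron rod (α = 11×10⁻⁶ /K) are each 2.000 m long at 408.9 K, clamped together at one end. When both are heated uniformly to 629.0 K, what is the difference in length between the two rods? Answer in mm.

ΔT = 220.1 K
Pyrex glass: ΔL = 3.37×10⁻⁶ × 2.000 m × 220.1 = 1.4835×10⁻³ m = 1.4835 mm
iron: ΔL = 11×10⁻⁶ × 2.000 m × 220.1 = 4.8422×10⁻³ m = 4.8422 mm
difference = 4.8422 − 1.4835 = 3.3587 mm

3.36 mm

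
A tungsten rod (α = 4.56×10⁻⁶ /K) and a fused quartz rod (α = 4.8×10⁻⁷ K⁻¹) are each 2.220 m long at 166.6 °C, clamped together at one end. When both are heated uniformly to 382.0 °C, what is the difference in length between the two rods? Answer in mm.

1.95 mm

ΔT = 215.4 K
tungsten: ΔL = 4.56×10⁻⁶ × 2.220 m × 215.4 = 2.1805×10⁻³ m = 2.1805 mm
fused quartz: ΔL = 4.8×10⁻⁷ × 2.220 m × 215.4 = 2.2953×10⁻⁴ m = 0.22953 mm
difference = 2.1805 − 0.22953 = 1.95097 mm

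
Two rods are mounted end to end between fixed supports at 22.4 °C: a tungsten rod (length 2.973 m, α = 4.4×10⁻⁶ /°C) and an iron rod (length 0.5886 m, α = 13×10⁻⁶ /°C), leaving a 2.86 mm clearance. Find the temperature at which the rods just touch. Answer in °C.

T = 160 °C

Gap closes when ΔL₁ + ΔL₂ = 2.86 mm = 2.86×10⁻³ m
(α₁L₁ + α₂L₂)ΔT = g
α₁L₁ + α₂L₂ = 4.4×10⁻⁶×2.973 + 13×10⁻⁶×0.5886 = 2.0733×10⁻⁵ m/K
ΔT = 2.86×10⁻³ / 2.0733×10⁻⁵ = 137.94 K
T = 22.4 + 137.94 = 160.34 °C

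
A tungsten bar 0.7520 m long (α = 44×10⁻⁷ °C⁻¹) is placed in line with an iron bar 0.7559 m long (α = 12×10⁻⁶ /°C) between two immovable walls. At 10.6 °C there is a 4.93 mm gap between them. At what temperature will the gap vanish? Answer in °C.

α₁L₁ = 3.3088×10⁻⁶ m/K, α₂L₂ = 9.0708×10⁻⁶ m/K → total 1.23796×10⁻⁵ m/K
ΔT = g/(α₁L₁+α₂L₂) = 4.93×10⁻³ / 1.23796×10⁻⁵ = 398.24 K
T = 10.6 + 398.24 = 408.84 °C

T = 409 °C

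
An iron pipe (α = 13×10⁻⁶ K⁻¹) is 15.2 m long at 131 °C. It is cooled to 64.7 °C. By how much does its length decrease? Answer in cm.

ΔL = 1.31 cm

|ΔT| = |64.7 − 131| = 66.3 K
ΔL = αL₀ΔT = (13×10⁻⁶)(15.2)(66.3) = 1.31×10⁻² m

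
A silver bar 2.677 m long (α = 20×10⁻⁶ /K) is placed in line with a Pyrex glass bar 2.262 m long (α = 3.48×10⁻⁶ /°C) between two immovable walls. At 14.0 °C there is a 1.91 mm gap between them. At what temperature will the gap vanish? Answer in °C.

T = 45.1 °C

Gap closes when ΔL₁ + ΔL₂ = 1.91 mm = 1.91×10⁻³ m
(α₁L₁ + α₂L₂)ΔT = g
α₁L₁ + α₂L₂ = 20×10⁻⁶×2.677 + 3.48×10⁻⁶×2.262 = 6.141176×10⁻⁵ m/K
ΔT = 1.91×10⁻³ / 6.141176×10⁻⁵ = 31.102 K
T = 14.0 + 31.102 = 45.102 °C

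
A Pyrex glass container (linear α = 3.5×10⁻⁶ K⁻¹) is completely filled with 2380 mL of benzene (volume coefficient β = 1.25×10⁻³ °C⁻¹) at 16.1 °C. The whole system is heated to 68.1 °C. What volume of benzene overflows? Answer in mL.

The container also expands: β_container ≈ 3α = 1.05×10⁻⁵ /K
Net overflow = V₀(β_liq − 3α_cont)ΔT
β − 3α = 1.25×10⁻³ − 1.05×10⁻⁵ = 1.2395×10⁻³ /K; ΔT = 52.0 K
ΔV = 2380 × 1.2395×10⁻³ × 52.0 = 153 mL

153 mL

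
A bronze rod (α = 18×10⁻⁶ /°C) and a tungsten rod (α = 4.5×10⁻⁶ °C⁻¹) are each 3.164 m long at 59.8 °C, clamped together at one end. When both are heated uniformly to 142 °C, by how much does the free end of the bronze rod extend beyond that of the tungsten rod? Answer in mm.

ΔT = 82.2 K
bronze: ΔL = 18×10⁻⁶ × 3.164 m × 82.2 = 4.6815×10⁻³ m = 4.6815 mm
tungsten: ΔL = 4.5×10⁻⁶ × 3.164 m × 82.2 = 1.1704×10⁻³ m = 1.1704 mm
difference = 4.6815 − 1.1704 = 3.5111 mm

3.51 mm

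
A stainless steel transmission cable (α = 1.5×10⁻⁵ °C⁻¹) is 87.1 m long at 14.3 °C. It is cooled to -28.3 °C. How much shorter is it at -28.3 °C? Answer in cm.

ΔL = 5.57 cm

|ΔT| = |-28.3 − 14.3| = 42.6 K
ΔL = αL₀ΔT = (1.5×10⁻⁵)(87.1)(42.6) = 5.57×10⁻² m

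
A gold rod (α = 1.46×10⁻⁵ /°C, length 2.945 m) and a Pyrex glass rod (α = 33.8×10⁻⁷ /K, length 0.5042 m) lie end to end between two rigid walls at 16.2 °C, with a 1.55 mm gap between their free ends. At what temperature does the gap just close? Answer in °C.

Gap closes when ΔL₁ + ΔL₂ = 1.55 mm = 1.55×10⁻³ m
(α₁L₁ + α₂L₂)ΔT = g
α₁L₁ + α₂L₂ = 1.46×10⁻⁵×2.945 + 33.8×10⁻⁷×0.5042 = 4.4701196×10⁻⁵ m/K
ΔT = 1.55×10⁻³ / 4.4701196×10⁻⁵ = 34.675 K
T = 16.2 + 34.675 = 50.875 °C

T = 50.9 °C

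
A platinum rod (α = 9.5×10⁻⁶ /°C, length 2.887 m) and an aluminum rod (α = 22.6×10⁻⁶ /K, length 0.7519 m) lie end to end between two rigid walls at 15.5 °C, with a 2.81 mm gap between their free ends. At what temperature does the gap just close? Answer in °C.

Gap closes when ΔL₁ + ΔL₂ = 2.81 mm = 2.81×10⁻³ m
(α₁L₁ + α₂L₂)ΔT = g
α₁L₁ + α₂L₂ = 9.5×10⁻⁶×2.887 + 22.6×10⁻⁶×0.7519 = 4.441944×10⁻⁵ m/K
ΔT = 2.81×10⁻³ / 4.441944×10⁻⁵ = 63.261 K
T = 15.5 + 63.261 = 78.761 °C

T = 78.8 °C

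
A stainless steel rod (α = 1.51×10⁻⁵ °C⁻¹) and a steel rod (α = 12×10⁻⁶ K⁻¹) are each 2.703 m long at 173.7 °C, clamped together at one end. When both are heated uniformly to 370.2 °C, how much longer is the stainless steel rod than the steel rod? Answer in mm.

ΔT = 196.5 K
stainless steel: ΔL = 1.51×10⁻⁵ × 2.703 m × 196.5 = 8.0202×10⁻³ m = 8.0202 mm
steel: ΔL = 12×10⁻⁶ × 2.703 m × 196.5 = 6.3737×10⁻³ m = 6.3737 mm
difference = 8.0202 − 6.3737 = 1.6465 mm

1.65 mm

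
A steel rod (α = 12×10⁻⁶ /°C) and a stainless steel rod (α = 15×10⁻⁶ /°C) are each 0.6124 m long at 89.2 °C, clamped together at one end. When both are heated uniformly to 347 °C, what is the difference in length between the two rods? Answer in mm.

0.474 mm

ΔT = 257.8 K
steel: ΔL = 12×10⁻⁶ × 0.6124 m × 257.8 = 1.8945×10⁻³ m = 1.8945 mm
stainless steel: ΔL = 15×10⁻⁶ × 0.6124 m × 257.8 = 2.3682×10⁻³ m = 2.3682 mm
difference = 2.3682 − 1.8945 = 0.4737 mm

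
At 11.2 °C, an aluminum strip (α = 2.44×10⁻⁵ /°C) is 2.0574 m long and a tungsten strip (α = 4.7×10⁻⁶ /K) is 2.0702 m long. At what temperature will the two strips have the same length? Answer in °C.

Equal length when α₁L₁ΔT − α₂L₂ΔT = L₂ − L₁ = 1.28×10⁻² m
α₁L₁ = 5.020056×10⁻⁵, α₂L₂ = 9.72994×10⁻⁶ → Δ(αL) = 4.047062×10⁻⁵ m/K
ΔT = 1.28×10⁻² / 4.047062×10⁻⁵ = 316.279 K, so T = 11.2 + 316.279 = 327.479 °C

T = 327.5 °C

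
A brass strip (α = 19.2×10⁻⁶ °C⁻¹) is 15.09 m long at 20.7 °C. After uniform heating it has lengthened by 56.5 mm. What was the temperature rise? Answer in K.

ΔL = αL₀ΔT ⇒ ΔT = ΔL / (αL₀)
ΔT = 56.5×10⁻³ m / (19.2×10⁻⁶ × 15.09 m) = 195.01 K

ΔT = 195 K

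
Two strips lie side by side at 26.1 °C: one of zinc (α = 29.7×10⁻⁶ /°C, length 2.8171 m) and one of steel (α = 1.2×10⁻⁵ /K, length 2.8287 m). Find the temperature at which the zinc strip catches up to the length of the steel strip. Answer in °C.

T = 259.4 °C

Equal length when α₁L₁ΔT − α₂L₂ΔT = L₂ − L₁ = 1.16×10⁻² m
α₁L₁ = 8.366787×10⁻⁵, α₂L₂ = 3.39444×10⁻⁵ → Δ(αL) = 4.972347×10⁻⁵ m/K
ΔT = 1.16×10⁻² / 4.972347×10⁻⁵ = 233.290 K, so T = 26.1 + 233.290 = 259.390 °C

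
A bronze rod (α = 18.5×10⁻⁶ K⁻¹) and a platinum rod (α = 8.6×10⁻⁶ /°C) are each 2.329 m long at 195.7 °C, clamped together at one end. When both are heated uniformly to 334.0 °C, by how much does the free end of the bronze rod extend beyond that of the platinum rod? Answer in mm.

ΔT = 138.3 K
bronze: ΔL = 18.5×10⁻⁶ × 2.329 m × 138.3 = 5.9589×10⁻³ m = 5.9589 mm
platinum: ΔL = 8.6×10⁻⁶ × 2.329 m × 138.3 = 2.7701×10⁻³ m = 2.7701 mm
difference = 5.9589 − 2.7701 = 3.1888 mm

3.19 mm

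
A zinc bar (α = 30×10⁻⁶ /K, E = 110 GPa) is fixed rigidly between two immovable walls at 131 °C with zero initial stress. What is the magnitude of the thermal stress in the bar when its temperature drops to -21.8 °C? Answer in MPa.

σ = 504 MPa

Fully constrained: the free strain ε = αΔT is blocked, so σ = Eε = EαΔT.
|ΔT| = 152.8 K
σ = 110×10⁹ × 30×10⁻⁶ × 152.8 = 5.04×10⁸ Pa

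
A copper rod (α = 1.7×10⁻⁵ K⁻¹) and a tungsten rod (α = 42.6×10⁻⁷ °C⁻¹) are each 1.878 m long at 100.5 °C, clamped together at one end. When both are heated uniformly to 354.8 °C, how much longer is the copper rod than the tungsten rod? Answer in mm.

ΔT = 254.3 K
copper: ΔL = 1.7×10⁻⁵ × 1.878 m × 254.3 = 8.1188×10⁻³ m = 8.1188 mm
tungsten: ΔL = 42.6×10⁻⁷ × 1.878 m × 254.3 = 2.0345×10⁻³ m = 2.0345 mm
difference = 8.1188 − 2.0345 = 6.0843 mm

6.08 mm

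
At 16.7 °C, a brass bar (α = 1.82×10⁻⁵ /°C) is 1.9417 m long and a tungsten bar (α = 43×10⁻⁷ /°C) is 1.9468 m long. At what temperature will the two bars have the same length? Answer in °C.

T = 205.8 °C

Equal length when α₁L₁ΔT − α₂L₂ΔT = L₂ − L₁ = 5.10×10⁻³ m
α₁L₁ = 3.533894×10⁻⁵, α₂L₂ = 8.37124×10⁻⁶ → Δ(αL) = 2.69677×10⁻⁵ m/K
ΔT = 5.10×10⁻³ / 2.69677×10⁻⁵ = 189.115 K, so T = 16.7 + 189.115 = 205.815 °C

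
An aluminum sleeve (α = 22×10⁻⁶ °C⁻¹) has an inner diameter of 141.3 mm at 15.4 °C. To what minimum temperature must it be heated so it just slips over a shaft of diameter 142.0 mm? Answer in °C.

T = 241 °C

Required Δd = 142.0 − 141.3 = 0.7 mm
Δd = αd₀ΔT ⇒ ΔT = Δd/(αd₀) = 0.7 / (22×10⁻⁶ × 141.3) = 225.18 K
T_min = 15.4 + 225.18 = 240.58 °C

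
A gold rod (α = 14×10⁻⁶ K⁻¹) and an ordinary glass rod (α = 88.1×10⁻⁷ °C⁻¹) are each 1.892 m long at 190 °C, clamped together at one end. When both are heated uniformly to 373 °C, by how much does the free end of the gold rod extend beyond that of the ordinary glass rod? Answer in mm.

1.80 mm

ΔT = 183 K
gold: ΔL = 14×10⁻⁶ × 1.892 m × 183 = 4.8473×10⁻³ m = 4.8473 mm
ordinary glass: ΔL = 88.1×10⁻⁷ × 1.892 m × 183 = 3.0503×10⁻³ m = 3.0503 mm
difference = 4.8473 − 3.0503 = 1.7970 mm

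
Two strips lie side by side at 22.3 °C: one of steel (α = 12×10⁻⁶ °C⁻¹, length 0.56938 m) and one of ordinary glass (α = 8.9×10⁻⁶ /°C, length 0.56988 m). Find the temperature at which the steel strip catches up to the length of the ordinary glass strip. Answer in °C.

T = 306.3 °C

Equal length when α₁L₁ΔT − α₂L₂ΔT = L₂ − L₁ = 5.00×10⁻⁴ m
α₁L₁ = 6.83256×10⁻⁶, α₂L₂ = 5.071932×10⁻⁶ → Δ(αL) = 1.760628×10⁻⁶ m/K
ΔT = 5.00×10⁻⁴ / 1.760628×10⁻⁶ = 283.990 K, so T = 22.3 + 283.990 = 306.290 °C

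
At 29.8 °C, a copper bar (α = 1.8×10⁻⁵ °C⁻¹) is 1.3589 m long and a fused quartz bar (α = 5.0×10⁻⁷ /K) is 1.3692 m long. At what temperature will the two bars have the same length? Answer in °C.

T = 463.0 °C

L₁(1 + α₁ΔT) = L₂(1 + α₂ΔT) ⇒ ΔT = (L₂ − L₁)/(α₁L₁ − α₂L₂)
L₂ − L₁ = 1.3692 − 1.3589 = 1.03×10⁻² m
α₁L₁ − α₂L₂ = 1.8×10⁻⁵×1.3589 − 5.0×10⁻⁷×1.3692 = 2.37756×10⁻⁵ m/K
ΔT = 1.03×10⁻² / 2.37756×10⁻⁵ = 433.217 K
T = 29.8 + 433.217 = 463.017 °C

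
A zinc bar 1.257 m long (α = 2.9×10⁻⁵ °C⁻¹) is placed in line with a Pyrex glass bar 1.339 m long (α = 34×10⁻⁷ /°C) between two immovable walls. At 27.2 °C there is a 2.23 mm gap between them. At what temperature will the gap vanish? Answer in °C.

α₁L₁ = 3.6453×10⁻⁵ m/K, α₂L₂ = 4.5526×10⁻⁶ m/K → total 4.10056×10⁻⁵ m/K
ΔT = g/(α₁L₁+α₂L₂) = 2.23×10⁻³ / 4.10056×10⁻⁵ = 54.383 K
T = 27.2 + 54.383 = 81.583 °C

T = 81.6 °C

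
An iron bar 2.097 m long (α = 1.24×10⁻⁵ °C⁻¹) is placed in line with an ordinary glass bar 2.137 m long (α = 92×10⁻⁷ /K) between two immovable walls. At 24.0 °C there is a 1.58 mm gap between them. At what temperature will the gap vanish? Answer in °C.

Gap closes when ΔL₁ + ΔL₂ = 1.58 mm = 1.58×10⁻³ m
(α₁L₁ + α₂L₂)ΔT = g
α₁L₁ + α₂L₂ = 1.24×10⁻⁵×2.097 + 92×10⁻⁷×2.137 = 4.56632×10⁻⁵ m/K
ΔT = 1.58×10⁻³ / 4.56632×10⁻⁵ = 34.601 K
T = 24.0 + 34.601 = 58.601 °C

T = 58.6 °C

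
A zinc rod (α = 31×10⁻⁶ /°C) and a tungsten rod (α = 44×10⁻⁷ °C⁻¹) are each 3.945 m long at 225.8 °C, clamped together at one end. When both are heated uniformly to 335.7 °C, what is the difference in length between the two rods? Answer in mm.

11.5 mm

ΔT = 109.9 K
zinc: ΔL = 31×10⁻⁶ × 3.945 m × 109.9 = 1.3440×10⁻² m = 13.440 mm
tungsten: ΔL = 44×10⁻⁷ × 3.945 m × 109.9 = 1.9076×10⁻³ m = 1.9076 mm
difference = 13.440 − 1.9076 = 11.5324 mm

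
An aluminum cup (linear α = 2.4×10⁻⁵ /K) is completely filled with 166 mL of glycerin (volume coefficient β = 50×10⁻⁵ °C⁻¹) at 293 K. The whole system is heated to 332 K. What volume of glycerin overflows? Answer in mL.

The cup also expands: β_container ≈ 3α = 7.2×10⁻⁵ /K
Net overflow = V₀(β_liq − 3α_cont)ΔT
β − 3α = 5.00×10⁻⁴ − 7.2×10⁻⁵ = 4.28×10⁻⁴ /K; ΔT = 39 K
ΔV = 166 × 4.28×10⁻⁴ × 39 = 2.77 mL

2.77 mL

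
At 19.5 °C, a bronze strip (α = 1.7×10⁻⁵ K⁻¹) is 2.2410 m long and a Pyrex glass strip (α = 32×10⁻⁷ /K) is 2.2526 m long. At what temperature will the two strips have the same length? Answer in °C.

L₁(1 + α₁ΔT) = L₂(1 + α₂ΔT) ⇒ ΔT = (L₂ − L₁)/(α₁L₁ − α₂L₂)
L₂ − L₁ = 2.2526 − 2.2410 = 1.16×10⁻² m
α₁L₁ − α₂L₂ = 1.7×10⁻⁵×2.2410 − 32×10⁻⁷×2.2526 = 3.088868×10⁻⁵ m/K
ΔT = 1.16×10⁻² / 3.088868×10⁻⁵ = 375.542 K
T = 19.5 + 375.542 = 395.042 °C

T = 395.0 °C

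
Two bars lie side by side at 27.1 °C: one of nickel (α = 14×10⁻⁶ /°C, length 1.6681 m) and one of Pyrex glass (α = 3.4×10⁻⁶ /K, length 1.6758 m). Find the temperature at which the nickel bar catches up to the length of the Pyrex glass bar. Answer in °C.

Equal length when α₁L₁ΔT − α₂L₂ΔT = L₂ − L₁ = 7.70×10⁻³ m
α₁L₁ = 2.33534×10⁻⁵, α₂L₂ = 5.69772×10⁻⁶ → Δ(αL) = 1.765568×10⁻⁵ m/K
ΔT = 7.70×10⁻³ / 1.765568×10⁻⁵ = 436.120 K, so T = 27.1 + 436.120 = 463.220 °C

T = 463.2 °C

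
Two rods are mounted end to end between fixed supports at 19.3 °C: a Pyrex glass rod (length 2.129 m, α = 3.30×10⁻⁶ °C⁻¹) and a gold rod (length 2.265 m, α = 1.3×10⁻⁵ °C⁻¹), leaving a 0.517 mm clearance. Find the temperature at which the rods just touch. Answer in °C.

α₁L₁ = 7.0257×10⁻⁶ m/K, α₂L₂ = 2.9445×10⁻⁵ m/K → total 3.64707×10⁻⁵ m/K
ΔT = g/(α₁L₁+α₂L₂) = 5.17×10⁻⁴ / 3.64707×10⁻⁵ = 14.176 K
T = 19.3 + 14.176 = 33.476 °C

T = 33.5 °C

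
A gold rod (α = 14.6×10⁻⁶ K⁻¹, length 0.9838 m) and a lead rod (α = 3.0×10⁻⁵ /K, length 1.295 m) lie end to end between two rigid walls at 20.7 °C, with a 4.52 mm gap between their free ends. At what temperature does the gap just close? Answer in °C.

T = 106 °C

Gap closes when ΔL₁ + ΔL₂ = 4.52 mm = 4.52×10⁻³ m
(α₁L₁ + α₂L₂)ΔT = g
α₁L₁ + α₂L₂ = 14.6×10⁻⁶×0.9838 + 3.0×10⁻⁵×1.295 = 5.321348×10⁻⁵ m/K
ΔT = 4.52×10⁻³ / 5.321348×10⁻⁵ = 84.94 K
T = 20.7 + 84.94 = 105.64 °C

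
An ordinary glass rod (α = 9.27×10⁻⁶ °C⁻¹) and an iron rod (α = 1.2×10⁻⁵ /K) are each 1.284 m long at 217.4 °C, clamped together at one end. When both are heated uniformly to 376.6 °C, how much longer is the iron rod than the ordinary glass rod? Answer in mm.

0.558 mm

ΔT = 159.2 K
ordinary glass: ΔL = 9.27×10⁻⁶ × 1.284 m × 159.2 = 1.8949×10⁻³ m = 1.8949 mm
iron: ΔL = 1.2×10⁻⁵ × 1.284 m × 159.2 = 2.4530×10⁻³ m = 2.4530 mm
difference = 2.4530 − 1.8949 = 0.5581 mm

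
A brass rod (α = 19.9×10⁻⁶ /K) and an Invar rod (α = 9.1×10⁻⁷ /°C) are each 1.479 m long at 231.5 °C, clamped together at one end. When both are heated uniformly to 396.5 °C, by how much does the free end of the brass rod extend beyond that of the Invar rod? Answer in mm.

ΔT = 165.0 K
brass: ΔL = 19.9×10⁻⁶ × 1.479 m × 165.0 = 4.8563×10⁻³ m = 4.8563 mm
Invar: ΔL = 9.1×10⁻⁷ × 1.479 m × 165.0 = 2.2207×10⁻⁴ m = 0.22207 mm
difference = 4.8563 − 0.22207 = 4.63423 mm

4.63 mm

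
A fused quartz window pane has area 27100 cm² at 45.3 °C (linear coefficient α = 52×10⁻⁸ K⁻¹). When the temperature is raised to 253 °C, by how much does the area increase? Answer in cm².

ΔA = 5.85 cm²

Area coefficient ≈ 2α; |ΔT| = 207.7 K
ΔA = 2αA₀ΔT = 2(52×10⁻⁸)(27100)(207.7) = 5.85 cm²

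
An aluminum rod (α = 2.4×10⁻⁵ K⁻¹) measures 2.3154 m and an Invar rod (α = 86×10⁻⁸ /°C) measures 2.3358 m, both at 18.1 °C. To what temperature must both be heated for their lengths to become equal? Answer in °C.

T = 399.0 °C

Equal length when α₁L₁ΔT − α₂L₂ΔT = L₂ − L₁ = 2.04×10⁻² m
α₁L₁ = 5.55696×10⁻⁵, α₂L₂ = 2.008788×10⁻⁶ → Δ(αL) = 5.3560812×10⁻⁵ m/K
ΔT = 2.04×10⁻² / 5.3560812×10⁻⁵ = 380.875 K, so T = 18.1 + 380.875 = 398.975 °C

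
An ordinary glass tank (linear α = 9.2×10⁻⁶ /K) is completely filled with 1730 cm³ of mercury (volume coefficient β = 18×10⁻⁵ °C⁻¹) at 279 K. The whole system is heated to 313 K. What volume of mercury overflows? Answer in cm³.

8.96 cm³

The tank also expands: β_container ≈ 3α = 2.76×10⁻⁵ /K
Net overflow = V₀(β_liq − 3α_cont)ΔT
β − 3α = 1.80×10⁻⁴ − 2.76×10⁻⁵ = 1.524×10⁻⁴ /K; ΔT = 34 K
ΔV = 1730 × 1.524×10⁻⁴ × 34 = 8.96 cm³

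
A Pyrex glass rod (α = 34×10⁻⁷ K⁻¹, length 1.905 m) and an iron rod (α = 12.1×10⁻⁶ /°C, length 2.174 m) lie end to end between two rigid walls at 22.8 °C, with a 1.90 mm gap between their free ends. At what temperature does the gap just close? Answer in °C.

T = 80.8 °C

Gap closes when ΔL₁ + ΔL₂ = 1.90 mm = 1.90×10⁻³ m
(α₁L₁ + α₂L₂)ΔT = g
α₁L₁ + α₂L₂ = 34×10⁻⁷×1.905 + 12.1×10⁻⁶×2.174 = 3.27824×10⁻⁵ m/K
ΔT = 1.90×10⁻³ / 3.27824×10⁻⁵ = 57.958 K
T = 22.8 + 57.958 = 80.758 °C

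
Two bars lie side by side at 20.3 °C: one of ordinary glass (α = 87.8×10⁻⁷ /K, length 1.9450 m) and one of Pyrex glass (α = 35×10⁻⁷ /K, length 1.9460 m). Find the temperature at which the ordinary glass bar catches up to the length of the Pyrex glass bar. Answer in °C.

T = 117.7 °C

Equal length when α₁L₁ΔT − α₂L₂ΔT = L₂ − L₁ = 1.00×10⁻³ m
α₁L₁ = 1.70771×10⁻⁵, α₂L₂ = 6.811×10⁻⁶ → Δ(αL) = 1.02661×10⁻⁵ m/K
ΔT = 1.00×10⁻³ / 1.02661×10⁻⁵ = 97.408 K, so T = 20.3 + 97.408 = 117.708 °C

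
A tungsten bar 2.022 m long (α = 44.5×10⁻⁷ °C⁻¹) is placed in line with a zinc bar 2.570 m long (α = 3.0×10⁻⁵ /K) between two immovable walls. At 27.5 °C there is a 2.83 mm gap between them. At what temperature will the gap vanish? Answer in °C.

α₁L₁ = 8.9979×10⁻⁶ m/K, α₂L₂ = 7.710×10⁻⁵ m/K → total 8.60979×10⁻⁵ m/K
ΔT = g/(α₁L₁+α₂L₂) = 2.83×10⁻³ / 8.60979×10⁻⁵ = 32.870 K
T = 27.5 + 32.870 = 60.370 °C

T = 60.4 °C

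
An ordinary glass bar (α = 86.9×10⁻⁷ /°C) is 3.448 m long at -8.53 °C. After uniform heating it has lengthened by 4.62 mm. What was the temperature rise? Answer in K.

ΔL = αL₀ΔT ⇒ ΔT = ΔL / (αL₀)
ΔT = 4.62×10⁻³ m / (86.9×10⁻⁷ × 3.448 m) = 154.19 K

ΔT = 154 K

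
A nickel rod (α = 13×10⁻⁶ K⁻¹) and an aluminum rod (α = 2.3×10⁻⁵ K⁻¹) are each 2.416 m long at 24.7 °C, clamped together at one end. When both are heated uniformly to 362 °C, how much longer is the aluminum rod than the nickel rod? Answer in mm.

8.15 mm

ΔT = 337.3 K
nickel: ΔL = 13×10⁻⁶ × 2.416 m × 337.3 = 1.0594×10⁻² m = 10.594 mm
aluminum: ΔL = 2.3×10⁻⁵ × 2.416 m × 337.3 = 1.8743×10⁻² m = 18.743 mm
difference = 18.743 − 10.594 = 8.149 mm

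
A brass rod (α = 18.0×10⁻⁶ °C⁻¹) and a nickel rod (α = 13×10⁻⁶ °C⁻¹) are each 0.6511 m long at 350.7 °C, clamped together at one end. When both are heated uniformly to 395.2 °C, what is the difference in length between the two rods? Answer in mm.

ΔT = 44.5 K
brass: ΔL = 18.0×10⁻⁶ × 0.6511 m × 44.5 = 5.2153×10⁻⁴ m = 0.52153 mm
nickel: ΔL = 13×10⁻⁶ × 0.6511 m × 44.5 = 3.7666×10⁻⁴ m = 0.37666 mm
difference = 0.52153 − 0.37666 = 0.14487 mm

0.145 mm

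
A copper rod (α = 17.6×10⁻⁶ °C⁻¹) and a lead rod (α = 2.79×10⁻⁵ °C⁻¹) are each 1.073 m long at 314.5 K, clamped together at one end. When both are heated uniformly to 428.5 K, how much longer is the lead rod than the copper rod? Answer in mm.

1.26 mm

ΔT = 114.0 K
copper: ΔL = 17.6×10⁻⁶ × 1.073 m × 114.0 = 2.1529×10⁻³ m = 2.1529 mm
lead: ΔL = 2.79×10⁻⁵ × 1.073 m × 114.0 = 3.4128×10⁻³ m = 3.4128 mm
difference = 3.4128 − 2.1529 = 1.2599 mm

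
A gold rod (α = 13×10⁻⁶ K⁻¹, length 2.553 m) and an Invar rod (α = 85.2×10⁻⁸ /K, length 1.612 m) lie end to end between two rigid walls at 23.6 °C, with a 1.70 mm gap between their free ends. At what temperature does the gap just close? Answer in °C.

T = 72.8 °C

Gap closes when ΔL₁ + ΔL₂ = 1.70 mm = 1.70×10⁻³ m
(α₁L₁ + α₂L₂)ΔT = g
α₁L₁ + α₂L₂ = 13×10⁻⁶×2.553 + 85.2×10⁻⁸×1.612 = 3.4562424×10⁻⁵ m/K
ΔT = 1.70×10⁻³ / 3.4562424×10⁻⁵ = 49.186 K
T = 23.6 + 49.186 = 72.786 °C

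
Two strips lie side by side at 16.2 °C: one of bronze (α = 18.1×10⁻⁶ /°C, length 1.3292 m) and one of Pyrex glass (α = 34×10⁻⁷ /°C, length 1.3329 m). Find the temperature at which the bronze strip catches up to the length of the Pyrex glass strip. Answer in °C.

Equal length when α₁L₁ΔT − α₂L₂ΔT = L₂ − L₁ = 3.70×10⁻³ m
α₁L₁ = 2.405852×10⁻⁵, α₂L₂ = 4.53186×10⁻⁶ → Δ(αL) = 1.952666×10⁻⁵ m/K
ΔT = 3.70×10⁻³ / 1.952666×10⁻⁵ = 189.485 K, so T = 16.2 + 189.485 = 205.685 °C

T = 205.7 °C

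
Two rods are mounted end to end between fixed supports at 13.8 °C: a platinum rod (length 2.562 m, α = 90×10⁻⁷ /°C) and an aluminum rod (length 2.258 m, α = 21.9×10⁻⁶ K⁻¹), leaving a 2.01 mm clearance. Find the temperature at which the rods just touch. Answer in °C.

α₁L₁ = 2.3058×10⁻⁵ m/K, α₂L₂ = 4.94502×10⁻⁵ m/K → total 7.25082×10⁻⁵ m/K
ΔT = g/(α₁L₁+α₂L₂) = 2.01×10⁻³ / 7.25082×10⁻⁵ = 27.721 K
T = 13.8 + 27.721 = 41.521 °C

T = 41.5 °C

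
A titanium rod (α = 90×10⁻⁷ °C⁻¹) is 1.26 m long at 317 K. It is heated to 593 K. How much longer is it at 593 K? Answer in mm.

|ΔT| = |593 − 317| = 276 K
ΔL = αL₀ΔT = (90×10⁻⁷)(1.26)(276) = 3.13×10⁻³ m

ΔL = 3.13 mm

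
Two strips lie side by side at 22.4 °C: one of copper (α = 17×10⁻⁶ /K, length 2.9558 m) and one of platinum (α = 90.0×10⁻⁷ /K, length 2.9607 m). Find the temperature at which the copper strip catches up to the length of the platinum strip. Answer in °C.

L₁(1 + α₁ΔT) = L₂(1 + α₂ΔT) ⇒ ΔT = (L₂ − L₁)/(α₁L₁ − α₂L₂)
L₂ − L₁ = 2.9607 − 2.9558 = 4.90×10⁻³ m
α₁L₁ − α₂L₂ = 17×10⁻⁶×2.9558 − 90.0×10⁻⁷×2.9607 = 2.36023×10⁻⁵ m/K
ΔT = 4.90×10⁻³ / 2.36023×10⁻⁵ = 207.607 K
T = 22.4 + 207.607 = 230.007 °C

T = 230.0 °C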